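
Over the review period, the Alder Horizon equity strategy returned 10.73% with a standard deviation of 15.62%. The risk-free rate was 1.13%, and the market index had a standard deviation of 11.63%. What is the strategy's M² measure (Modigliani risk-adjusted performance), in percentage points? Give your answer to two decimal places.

8.28

Sharpe = (Rp − Rf) / σp = (10.73% − 1.13%) / 15.62% = 0.6146
M² = Rf + Sharpe × σm = 1.13% + 0.6146 × 11.63% = 8.2778%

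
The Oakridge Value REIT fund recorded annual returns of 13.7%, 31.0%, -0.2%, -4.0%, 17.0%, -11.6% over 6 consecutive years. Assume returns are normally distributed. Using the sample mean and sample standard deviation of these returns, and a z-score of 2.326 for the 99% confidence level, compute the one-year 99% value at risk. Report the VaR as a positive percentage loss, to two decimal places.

28.94

μ = (13.7 + 31 − 0.2 − 4 + 17 − 11.6) / 6 = 45.90 / 6 = 7.6500%
Σ(r − μ)² = (13.7 − 7.6500)² + (31 − 7.6500)² + … = 1237.1550
σ = √[1237.1550 / 5] = 15.7299%
VaR = −(μ − z·σ) = −(7.6500 − 2.326 × 15.7299) = −(-28.9377) = 28.9377%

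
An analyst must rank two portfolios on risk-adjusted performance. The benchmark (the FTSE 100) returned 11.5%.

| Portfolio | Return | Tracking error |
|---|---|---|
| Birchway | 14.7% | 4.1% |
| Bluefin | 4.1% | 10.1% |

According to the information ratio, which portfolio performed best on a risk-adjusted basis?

Birchway: IR = (14.7% − 11.5%) / 4.1% = 0.780
Bluefin: IR = (4.1% − 11.5%) / 10.1% = -0.733
Highest: Birchway (0.780).

Birchway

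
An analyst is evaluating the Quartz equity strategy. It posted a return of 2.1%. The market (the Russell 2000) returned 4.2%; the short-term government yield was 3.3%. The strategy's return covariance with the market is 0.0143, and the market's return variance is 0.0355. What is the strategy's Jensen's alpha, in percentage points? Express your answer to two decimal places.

β = Cov / Var = 0.0143 / 0.0355 = 0.4028
E[R] = Rf + β(Rm − Rf) = 3.3% + 0.4028 × (4.2% − 3.3%) = 3.6625%
α = Rp − E[R] = 2.1% − 3.6625% = -1.5625

-1.56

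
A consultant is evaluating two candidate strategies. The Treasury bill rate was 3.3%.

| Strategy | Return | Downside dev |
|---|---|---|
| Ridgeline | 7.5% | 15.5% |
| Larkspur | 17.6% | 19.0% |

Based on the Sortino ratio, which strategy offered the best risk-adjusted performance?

Ridgeline: Sortino ratio = (7.5% − 3.3%) / 15.5% = 0.271
Larkspur: Sortino ratio = (17.6% − 3.3%) / 19.0% = 0.753
Highest: Larkspur (0.753).

Larkspur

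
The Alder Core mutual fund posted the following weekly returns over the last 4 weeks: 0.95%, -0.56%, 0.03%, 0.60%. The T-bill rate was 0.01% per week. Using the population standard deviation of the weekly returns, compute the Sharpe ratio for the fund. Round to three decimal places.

0.427

Mean return μ = 1.020 / 4 = 0.2550%
Σ(r − μ)² = (0.95 − 0.2550)² + (-0.56 − 0.2550)² + (0.03 − 0.2550)² + … = 1.3169
σ = √[1.3169 / 4] = 0.5738%
Sharpe = (μ − rf) / σ = (0.2550 − 0.01) / 0.5738 = 0.2450 / 0.5738 = 0.4270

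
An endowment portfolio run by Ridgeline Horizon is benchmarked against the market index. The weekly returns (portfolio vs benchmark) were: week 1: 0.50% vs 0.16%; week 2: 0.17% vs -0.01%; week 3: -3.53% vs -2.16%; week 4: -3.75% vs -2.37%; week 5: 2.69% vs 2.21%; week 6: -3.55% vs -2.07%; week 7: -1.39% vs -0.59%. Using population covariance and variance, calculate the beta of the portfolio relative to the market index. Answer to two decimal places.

1.49

r̄p = -1.2657%,  r̄m = -0.6900%
Cov = Σ(rp − r̄p)(rm − r̄m) / 7 = 3.5130
Var(rm) = Σ(rm − r̄m)² / 7 = 2.3561
β = Cov / Var = 3.5130 / 2.3561 = 1.4910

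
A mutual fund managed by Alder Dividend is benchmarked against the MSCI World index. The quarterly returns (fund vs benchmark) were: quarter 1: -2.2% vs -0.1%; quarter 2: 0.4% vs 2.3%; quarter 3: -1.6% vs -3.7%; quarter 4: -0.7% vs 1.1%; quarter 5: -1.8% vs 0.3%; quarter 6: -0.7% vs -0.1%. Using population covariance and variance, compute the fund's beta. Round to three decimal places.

0.276

r̄p = -1.1000%,  r̄m = -0.0333%
Cov = Σ(rp − r̄p)(rm − r̄m) / 6 = 0.9333
Var(rm) = Σ(rm − r̄m)² / 6 = 3.3822
β = Cov / Var = 0.9333 / 3.3822 = 0.2759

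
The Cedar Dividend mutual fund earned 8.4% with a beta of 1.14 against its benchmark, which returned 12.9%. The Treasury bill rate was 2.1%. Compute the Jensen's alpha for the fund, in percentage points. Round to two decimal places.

-6.01

CAPM expected return = Rf + β(Rm − Rf) = 2.1% + 1.14 × (12.9% − 2.1%) = 2.1 + 1.14 × 10.80 = 14.4120%
Jensen's α = Rp − E[R] = 8.4% − 14.4120% = -6.0120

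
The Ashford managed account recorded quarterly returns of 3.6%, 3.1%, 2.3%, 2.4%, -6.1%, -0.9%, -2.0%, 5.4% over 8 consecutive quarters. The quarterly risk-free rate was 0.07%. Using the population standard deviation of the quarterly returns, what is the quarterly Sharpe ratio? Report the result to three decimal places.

r̄ = (3.6 + 3.1 + 2.3 + 2.4 − 6.1 − 0.9 − 2 + 5.4) / 8 = 0.9750%
Σ(r − r̄)² = (3.6 − 0.9750)² + (3.1 − 0.9750)² + (2.3 − 0.9750)² + … = 97.1950
population σ = √(97.1950 / 8) = √12.1494 = 3.4856%
Sharpe = (r̄ − rf) / σ = (0.9750 − 0.07) / 3.4856 = 0.9050 / 3.4856 = 0.2596

0.260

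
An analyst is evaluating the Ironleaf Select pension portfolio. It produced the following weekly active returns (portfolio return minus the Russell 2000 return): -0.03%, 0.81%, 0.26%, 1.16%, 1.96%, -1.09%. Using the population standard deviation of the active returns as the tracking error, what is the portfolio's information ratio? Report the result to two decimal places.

r̄ = (-0.03 + 0.81 + 0.26 + 1.16 + 1.96 − 1.09) / 6 = 0.5117%
Σ(r − r̄)² = (-0.03 − 0.5117)² + (0.81 − 0.5117)² + … = 5.5291
population σ = √(5.5291 / 6) = √0.9215 = 0.9599%
IR = r̄ / tracking error = 0.5117 / 0.9599 = 0.5331

0.53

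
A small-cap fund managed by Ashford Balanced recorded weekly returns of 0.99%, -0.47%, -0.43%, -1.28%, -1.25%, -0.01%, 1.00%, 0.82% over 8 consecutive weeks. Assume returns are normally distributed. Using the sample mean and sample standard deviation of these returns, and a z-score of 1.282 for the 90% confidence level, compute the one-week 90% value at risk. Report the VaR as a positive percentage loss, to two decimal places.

r̄ = (0.99 − 0.47 − 0.43 − 1.28 − 1.25 − 0.01 + 1 + 0.82) / 8 = -0.0788%
Σ(r − r̄)² = (0.99 − (-0.0788))² + (-0.47 − (-0.0788))² + (-0.43 − (-0.0788))² + … = 6.2097
sample σ = √(6.2097 / 7) = √0.8871 = 0.9419%
VaR = −(r̄ − z·σ) = −(-0.0788 − 1.282 × 0.9419) = −(-1.2863) = 1.2863%

1.29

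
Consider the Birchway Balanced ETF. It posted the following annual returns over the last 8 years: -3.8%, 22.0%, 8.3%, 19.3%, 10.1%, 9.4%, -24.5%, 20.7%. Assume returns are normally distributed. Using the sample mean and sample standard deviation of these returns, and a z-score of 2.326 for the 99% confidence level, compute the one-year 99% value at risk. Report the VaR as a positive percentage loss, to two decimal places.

μ = (-3.8 + 22 + 8.3 + 19.3 + 10.1 + 9.4 − 24.5 + 20.7) / 8 = 61.50 / 8 = 7.6875%
Σ(r − μ)² = 1686.1488; sample σ = √(1686.1488/7) = 15.5203%
VaR = −(μ − z·σ) = −(7.6875 − 2.326 × 15.5203) = −(-28.4127) = 28.4127%

28.41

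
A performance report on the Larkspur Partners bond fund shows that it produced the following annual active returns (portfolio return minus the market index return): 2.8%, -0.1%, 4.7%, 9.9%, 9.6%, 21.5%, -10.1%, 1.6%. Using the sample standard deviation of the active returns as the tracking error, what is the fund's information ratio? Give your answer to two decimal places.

Mean return r̄ = 39.90 / 8 = 4.9875%
Σ(r − r̄)² = 587.9288; sample σ = √(587.9288/7) = 9.1646%
IR = r̄ / tracking error = 4.9875 / 9.1646 = 0.5442

0.54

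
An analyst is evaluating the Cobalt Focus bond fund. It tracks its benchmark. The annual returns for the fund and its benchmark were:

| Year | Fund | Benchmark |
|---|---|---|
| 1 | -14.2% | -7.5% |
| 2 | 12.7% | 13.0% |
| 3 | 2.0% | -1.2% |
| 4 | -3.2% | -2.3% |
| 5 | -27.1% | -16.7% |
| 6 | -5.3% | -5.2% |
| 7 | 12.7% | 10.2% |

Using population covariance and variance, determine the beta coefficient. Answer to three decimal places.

r̄p = -3.2000%,  r̄m = -1.3857%
Cov = Σ(rp − r̄p)(rm − r̄m) / 7 = 122.1700
Var(rm) = Σ(rm − r̄m)² / 7 = 89.7869
β = Cov / Var = 122.1700 / 89.7869 = 1.3607

1.361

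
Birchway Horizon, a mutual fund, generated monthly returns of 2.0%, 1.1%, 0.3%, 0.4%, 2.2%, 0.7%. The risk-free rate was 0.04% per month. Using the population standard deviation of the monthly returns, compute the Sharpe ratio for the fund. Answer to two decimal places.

1.45

μ = (2 + 1.1 + 0.3 + 0.4 + 2.2 + 0.7) / 6 = 6.70 / 6 = 1.1167%
Σ(r − μ)² = 3.3083; population σ = √(3.3083/6) = 0.7426%
Sharpe = (μ − rf) / σ = (1.1167 − 0.04) / 0.7426 = 1.0767 / 0.7426 = 1.4499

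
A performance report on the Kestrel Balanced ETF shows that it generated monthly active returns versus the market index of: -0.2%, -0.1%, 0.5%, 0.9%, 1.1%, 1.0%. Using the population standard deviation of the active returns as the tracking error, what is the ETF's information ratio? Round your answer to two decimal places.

r̄ = (-0.2 − 0.1 + 0.5 + 0.9 + 1.1 + 1) / 6 = 0.5333%
Σ(r − r̄)² = 1.6133; population σ = √(1.6133/6) = 0.5185%
IR = r̄ / tracking error = 0.5333 / 0.5185 = 1.0285

1.03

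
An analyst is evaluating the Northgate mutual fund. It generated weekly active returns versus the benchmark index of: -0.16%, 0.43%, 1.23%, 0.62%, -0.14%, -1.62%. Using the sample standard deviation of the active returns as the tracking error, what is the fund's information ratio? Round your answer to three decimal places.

r̄ = (-0.16 + 0.43 + 1.23 + 0.62 − 0.14 − 1.62) / 6 = 0.0600%
Sample std dev = √[4.7302 / 5] = 0.9726%
IR = r̄ / tracking error = 0.0600 / 0.9726 = 0.0617

0.062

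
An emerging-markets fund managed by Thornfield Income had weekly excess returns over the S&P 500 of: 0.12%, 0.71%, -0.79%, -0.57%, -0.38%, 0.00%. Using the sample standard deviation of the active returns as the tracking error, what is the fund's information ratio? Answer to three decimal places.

-0.279

Mean return r̄ = -0.910 / 6 = -0.1517%
Sample σ = √[Σ(r − r̄)² / 5] = √[1.4739 / 5] = √0.2948 = 0.5430%
IR = r̄ / tracking error = -0.1517 / 0.5430 = -0.2794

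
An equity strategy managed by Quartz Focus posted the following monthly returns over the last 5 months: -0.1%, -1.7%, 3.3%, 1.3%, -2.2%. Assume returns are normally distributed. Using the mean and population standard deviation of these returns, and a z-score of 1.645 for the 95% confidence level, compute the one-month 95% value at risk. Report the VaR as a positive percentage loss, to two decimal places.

r̄ = (-0.1 − 1.7 + 3.3 + 1.3 − 2.2) / 5 = 0.1200%
Σ(r − r̄)² = (-0.1 − 0.1200)² + (-1.7 − 0.1200)² + (3.3 − 0.1200)² + … = 20.2480
σ = √[20.2480 / 5] = 2.0124%
VaR = −(r̄ − z·σ) = −(0.1200 − 1.645 × 2.0124) = −(-3.1904) = 3.1904%

3.19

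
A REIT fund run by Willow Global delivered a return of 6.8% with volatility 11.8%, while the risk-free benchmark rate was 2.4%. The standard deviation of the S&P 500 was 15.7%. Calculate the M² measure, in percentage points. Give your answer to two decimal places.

8.25

Sharpe = (Rp − Rf) / σp = (6.8% − 2.4%) / 11.8% = 0.3729
M² = Rf + Sharpe × σm = 2.4% + 0.3729 × 15.7% = 8.2545%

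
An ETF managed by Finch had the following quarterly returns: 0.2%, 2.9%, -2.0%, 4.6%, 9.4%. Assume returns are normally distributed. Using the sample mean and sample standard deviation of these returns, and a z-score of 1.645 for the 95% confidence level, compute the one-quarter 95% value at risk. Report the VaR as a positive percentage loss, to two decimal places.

r̄ = (0.2 + 2.9 − 2 + 4.6 + 9.4) / 5 = 3.0200%
Σ(r − r̄)² = 76.3680; sample σ = √(76.3680/4) = 4.3694%
VaR = −(r̄ − z·σ) = −(3.0200 − 1.645 × 4.3694) = −(-4.1677) = 4.1677%

4.17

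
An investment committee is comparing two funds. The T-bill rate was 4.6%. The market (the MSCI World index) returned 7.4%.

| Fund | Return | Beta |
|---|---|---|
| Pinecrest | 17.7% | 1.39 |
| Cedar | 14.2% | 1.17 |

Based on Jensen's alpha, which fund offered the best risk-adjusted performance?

Pinecrest

Pinecrest: α = 17.7% − [4.6% + 1.39 × (7.4% − 4.6%)] = 9.208
Cedar: α = 14.2% − [4.6% + 1.17 × (7.4% − 4.6%)] = 6.324
Highest: Pinecrest (9.208).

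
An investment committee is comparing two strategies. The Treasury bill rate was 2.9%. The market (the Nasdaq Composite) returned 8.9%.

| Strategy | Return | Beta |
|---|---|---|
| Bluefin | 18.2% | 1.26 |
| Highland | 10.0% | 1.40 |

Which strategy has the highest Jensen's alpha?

Bluefin: α = 18.2% − [2.9% + 1.26 × (8.9% − 2.9%)] = 7.740
Highland: α = 10.0% − [2.9% + 1.40 × (8.9% − 2.9%)] = -1.300
Highest: Bluefin (7.740).

Bluefin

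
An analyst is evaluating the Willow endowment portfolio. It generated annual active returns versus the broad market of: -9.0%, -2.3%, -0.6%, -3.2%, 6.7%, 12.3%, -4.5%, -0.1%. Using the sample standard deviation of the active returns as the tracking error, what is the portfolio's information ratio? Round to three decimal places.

Mean return r̄ = -0.70 / 8 = -0.0875%
Σ(r − r̄)² = (-9 − (-0.0875))² + (-2.3 − (-0.0875))² + … = 313.2688
sample σ = √(313.2688 / 7) = √44.7527 = 6.6897%
IR = r̄ / tracking error = -0.0875 / 6.6897 = -0.0131

-0.013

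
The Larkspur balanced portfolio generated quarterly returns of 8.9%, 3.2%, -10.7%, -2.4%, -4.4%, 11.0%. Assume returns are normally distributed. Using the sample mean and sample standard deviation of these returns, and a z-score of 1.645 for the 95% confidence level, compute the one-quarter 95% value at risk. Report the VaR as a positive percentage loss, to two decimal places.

12.73

r̄ = (8.9 + 3.2 − 10.7 − 2.4 − 4.4 + 11) / 6 = 0.9333%
Σ(r − r̄)² = (8.9 − 0.9333)² + (3.2 − 0.9333)² + … = 344.8333
sample σ = √(344.8333 / 5) = √68.9667 = 8.3046%
VaR = −(r̄ − z·σ) = −(0.9333 − 1.645 × 8.3046) = −(-12.7278) = 12.7278%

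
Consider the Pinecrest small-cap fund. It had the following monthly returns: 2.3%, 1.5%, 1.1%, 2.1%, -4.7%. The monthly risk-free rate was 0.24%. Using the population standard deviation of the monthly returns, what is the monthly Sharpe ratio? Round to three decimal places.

r̄ = (2.3 + 1.5 + 1.1 + 2.1 − 4.7) / 5 = 0.4600%
Population std dev = √[34.1920 / 5] = 2.6150%
Sharpe = (r̄ − rf) / σ = (0.4600 − 0.24) / 2.6150 = 0.2200 / 2.6150 = 0.0841

0.084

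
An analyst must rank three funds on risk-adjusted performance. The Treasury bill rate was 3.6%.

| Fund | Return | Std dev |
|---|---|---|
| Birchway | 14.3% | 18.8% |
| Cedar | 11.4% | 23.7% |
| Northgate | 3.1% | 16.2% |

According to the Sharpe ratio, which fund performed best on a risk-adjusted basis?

Birchway: Sharpe ratio = (14.3% − 3.6%) / 18.8% = 0.569
Cedar: Sharpe ratio = (11.4% − 3.6%) / 23.7% = 0.329
Northgate: Sharpe ratio = (3.1% − 3.6%) / 16.2% = -0.031
Highest: Birchway (0.569).

Birchway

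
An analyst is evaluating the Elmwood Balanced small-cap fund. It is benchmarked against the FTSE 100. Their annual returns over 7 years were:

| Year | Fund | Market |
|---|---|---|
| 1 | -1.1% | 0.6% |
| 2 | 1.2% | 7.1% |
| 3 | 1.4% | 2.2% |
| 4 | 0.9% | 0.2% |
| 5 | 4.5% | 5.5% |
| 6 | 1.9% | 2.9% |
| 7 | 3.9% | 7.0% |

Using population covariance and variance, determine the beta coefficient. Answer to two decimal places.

0.44

r̄p = 1.8143%,  r̄m = 3.6429%
Cov = Σ(rp − r̄p)(rm − r̄m) / 7 = 3.2022
Var(rm) = Σ(rm − r̄m)² / 7 = 7.2024
β = Cov / Var = 3.2022 / 7.2024 = 0.4446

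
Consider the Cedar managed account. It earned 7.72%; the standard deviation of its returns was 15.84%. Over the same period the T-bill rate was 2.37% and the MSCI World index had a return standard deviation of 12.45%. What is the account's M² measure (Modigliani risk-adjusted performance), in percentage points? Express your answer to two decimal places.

Sharpe = (Rp − Rf) / σp = (7.72% − 2.37%) / 15.84% = 0.3378
M² = Rf + Sharpe × σm = 2.37% + 0.3378 × 12.45% = 6.5756%

6.58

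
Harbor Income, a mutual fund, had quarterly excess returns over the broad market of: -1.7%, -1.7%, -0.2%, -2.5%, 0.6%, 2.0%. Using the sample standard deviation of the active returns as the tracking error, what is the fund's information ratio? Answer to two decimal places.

-0.34

Mean return r̄ = -3.50 / 6 = -0.5833%
Σ(r − r̄)² = (-1.7 − (-0.5833))² + (-1.7 − (-0.5833))² + (-0.2 − (-0.5833))² + … = 14.3883
sample σ = √(14.3883 / 5) = √2.8777 = 1.6964%
IR = r̄ / tracking error = -0.5833 / 1.6964 = -0.3438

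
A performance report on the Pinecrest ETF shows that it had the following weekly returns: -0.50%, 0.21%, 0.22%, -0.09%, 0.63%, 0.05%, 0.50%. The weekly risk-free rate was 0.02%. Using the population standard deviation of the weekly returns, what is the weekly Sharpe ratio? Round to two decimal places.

μ = (-0.5 + 0.21 + 0.22 − 0.09 + 0.63 + 0.05 + 0.5) / 7 = 1.020 / 7 = 0.1457%
Population std dev = √[0.8514 / 7] = 0.3488%
Sharpe = (μ − rf) / σ = (0.1457 − 0.02) / 0.3488 = 0.1257 / 0.3488 = 0.3604

0.36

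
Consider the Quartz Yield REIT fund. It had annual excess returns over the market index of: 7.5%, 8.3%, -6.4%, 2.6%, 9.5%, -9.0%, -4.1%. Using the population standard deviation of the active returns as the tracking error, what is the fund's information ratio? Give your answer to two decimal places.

μ = (7.5 + 8.3 − 6.4 + 2.6 + 9.5 − 9 − 4.1) / 7 = 8.40 / 7 = 1.2000%
Σ(r − μ)² = 350.8400; population σ = √(350.8400/7) = 7.0795%
IR = μ / tracking error = 1.2000 / 7.0795 = 0.1695

0.17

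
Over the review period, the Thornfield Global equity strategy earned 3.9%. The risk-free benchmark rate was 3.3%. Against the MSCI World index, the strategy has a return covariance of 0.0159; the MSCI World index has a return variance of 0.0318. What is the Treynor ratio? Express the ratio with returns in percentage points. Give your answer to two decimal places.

β = Cov / Var = 0.0159 / 0.0318 = 0.5000
Treynor = (Rp − Rf) / β = (3.9% − 3.3%) / 0.5000 = 0.60 / 0.5000 = 1.2000

1.20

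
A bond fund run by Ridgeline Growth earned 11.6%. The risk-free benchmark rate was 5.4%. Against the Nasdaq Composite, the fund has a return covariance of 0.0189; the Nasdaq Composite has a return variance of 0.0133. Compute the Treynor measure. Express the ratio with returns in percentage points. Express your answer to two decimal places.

β = Cov / Var = 0.0189 / 0.0133 = 1.4211
Treynor = (Rp − Rf) / β = (11.6% − 5.4%) / 1.4211 = 6.20 / 1.4211 = 4.3628

4.36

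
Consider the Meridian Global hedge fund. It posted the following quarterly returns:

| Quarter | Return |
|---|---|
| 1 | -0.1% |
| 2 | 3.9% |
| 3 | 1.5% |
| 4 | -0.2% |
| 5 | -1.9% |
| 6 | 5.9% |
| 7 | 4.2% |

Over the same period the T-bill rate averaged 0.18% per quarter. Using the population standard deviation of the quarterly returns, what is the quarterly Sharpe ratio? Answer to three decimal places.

Mean return r̄ = 13.30 / 7 = 1.9000%
Σ(r − r̄)² = (-0.1 − 1.9000)² + (3.9 − 1.9000)² + (1.5 − 1.9000)² + … = 48.3000
σ = √[48.3000 / 7] = 2.6268%
Sharpe = (r̄ − rf) / σ = (1.9000 − 0.18) / 2.6268 = 1.7200 / 2.6268 = 0.6548

0.655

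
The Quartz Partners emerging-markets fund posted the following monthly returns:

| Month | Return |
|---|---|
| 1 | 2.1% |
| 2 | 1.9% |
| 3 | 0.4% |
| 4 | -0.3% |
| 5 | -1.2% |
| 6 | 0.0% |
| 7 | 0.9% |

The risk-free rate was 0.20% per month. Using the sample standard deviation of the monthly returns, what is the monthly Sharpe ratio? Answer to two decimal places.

0.29

r̄ = (2.1 + 1.9 + 0.4 − 0.3 − 1.2 + 0 + 0.9) / 7 = 3.80 / 7 = 0.5429%
Sample σ = √[Σ(r − r̄)² / 6] = √[8.4571 / 6] = √1.4095 = 1.1872%
Sharpe = (r̄ − rf) / σ = (0.5429 − 0.2) / 1.1872 = 0.3429 / 1.1872 = 0.2888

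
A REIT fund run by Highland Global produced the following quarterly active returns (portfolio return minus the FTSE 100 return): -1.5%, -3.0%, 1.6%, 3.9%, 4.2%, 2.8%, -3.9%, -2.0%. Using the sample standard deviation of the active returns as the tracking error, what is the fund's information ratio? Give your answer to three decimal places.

μ = (-1.5 − 3 + 1.6 + 3.9 + 4.2 + 2.8 − 3.9 − 2) / 8 = 2.10 / 8 = 0.2625%
Σ(r − μ)² = (-1.5 − 0.2625)² + (-3 − 0.2625)² + … = 73.1588
σ = √[73.1588 / 7] = 3.2328%
IR = μ / tracking error = 0.2625 / 3.2328 = 0.0812

0.081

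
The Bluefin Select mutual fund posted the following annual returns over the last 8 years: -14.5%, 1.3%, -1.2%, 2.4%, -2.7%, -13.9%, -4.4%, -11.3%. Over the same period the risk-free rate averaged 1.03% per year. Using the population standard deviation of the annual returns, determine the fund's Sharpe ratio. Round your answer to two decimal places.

-1.04

r̄ = (-14.5 + 1.3 − 1.2 + 2.4 − 2.7 − 13.9 − 4.4 − 11.3) / 8 = -5.5375%
Σ(r − r̄)² = (-14.5 − (-5.5375))² + (1.3 − (-5.5375))² + … = 321.3788
σ = √[321.3788 / 8] = 6.3382%
Sharpe = (r̄ − rf) / σ = (-5.5375 − 1.03) / 6.3382 = -6.5675 / 6.3382 = -1.0362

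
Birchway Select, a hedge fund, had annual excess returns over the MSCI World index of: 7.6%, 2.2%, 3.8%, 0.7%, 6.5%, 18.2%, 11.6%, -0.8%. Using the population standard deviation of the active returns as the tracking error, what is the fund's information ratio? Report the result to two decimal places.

1.06

Mean return r̄ = 49.80 / 8 = 6.2250%
Population σ = √[Σ(r − r̄)² / 8] = √[276.2150 / 8] = √34.5269 = 5.8760%
IR = r̄ / tracking error = 6.2250 / 5.8760 = 1.0594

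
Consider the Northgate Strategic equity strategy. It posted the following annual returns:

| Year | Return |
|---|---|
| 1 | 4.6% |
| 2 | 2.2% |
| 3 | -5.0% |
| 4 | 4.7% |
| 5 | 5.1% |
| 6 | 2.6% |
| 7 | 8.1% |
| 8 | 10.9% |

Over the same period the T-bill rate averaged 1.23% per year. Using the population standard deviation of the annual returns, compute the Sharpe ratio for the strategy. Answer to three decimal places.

0.669

μ = (4.6 + 2.2 − 5 + 4.7 + 5.1 + 2.6 + 8.1 + 10.9) / 8 = 33.20 / 8 = 4.1500%
Σ(r − μ)² = (4.6 − 4.1500)² + (2.2 − 4.1500)² + … = 152.5000
σ = √[152.5000 / 8] = 4.3661%
Sharpe = (μ − rf) / σ = (4.1500 − 1.23) / 4.3661 = 2.9200 / 4.3661 = 0.6688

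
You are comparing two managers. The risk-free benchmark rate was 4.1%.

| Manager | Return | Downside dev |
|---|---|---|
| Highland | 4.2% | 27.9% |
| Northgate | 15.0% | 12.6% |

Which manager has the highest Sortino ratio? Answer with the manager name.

Highland: Sortino ratio = (4.2% − 4.1%) / 27.9% = 0.004
Northgate: Sortino ratio = (15.0% − 4.1%) / 12.6% = 0.865
Highest: Northgate (0.865).

Northgate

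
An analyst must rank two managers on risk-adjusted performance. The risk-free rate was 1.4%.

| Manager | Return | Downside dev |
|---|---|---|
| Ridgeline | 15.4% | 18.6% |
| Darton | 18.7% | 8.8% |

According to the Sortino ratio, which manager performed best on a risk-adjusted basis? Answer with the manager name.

Darton

Ridgeline: Sortino ratio = (15.4% − 1.4%) / 18.6% = 0.753
Darton: Sortino ratio = (18.7% − 1.4%) / 8.8% = 1.966
Highest: Darton (1.966).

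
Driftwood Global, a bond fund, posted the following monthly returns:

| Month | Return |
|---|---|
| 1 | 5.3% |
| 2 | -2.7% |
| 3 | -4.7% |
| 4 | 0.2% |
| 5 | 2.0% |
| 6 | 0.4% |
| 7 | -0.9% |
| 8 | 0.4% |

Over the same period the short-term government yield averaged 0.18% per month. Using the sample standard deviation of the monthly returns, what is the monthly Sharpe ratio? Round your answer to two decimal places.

-0.06

Mean return μ = -0.00 / 8 = 0.0000%
Sample σ = √[Σ(r − μ)² / 7] = √[62.6400 / 7] = √8.9486 = 2.9914%
Sharpe = (μ − rf) / σ = (0.0000 − 0.18) / 2.9914 = -0.1800 / 2.9914 = -0.0602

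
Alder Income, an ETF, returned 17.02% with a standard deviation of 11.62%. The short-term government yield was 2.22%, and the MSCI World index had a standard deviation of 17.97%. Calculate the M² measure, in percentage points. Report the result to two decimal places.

Sharpe = (Rp − Rf) / σp = (17.02% − 2.22%) / 11.62% = 1.2737
M² = Rf + Sharpe × σm = 2.22% + 1.2737 × 17.97% = 25.1084%

25.11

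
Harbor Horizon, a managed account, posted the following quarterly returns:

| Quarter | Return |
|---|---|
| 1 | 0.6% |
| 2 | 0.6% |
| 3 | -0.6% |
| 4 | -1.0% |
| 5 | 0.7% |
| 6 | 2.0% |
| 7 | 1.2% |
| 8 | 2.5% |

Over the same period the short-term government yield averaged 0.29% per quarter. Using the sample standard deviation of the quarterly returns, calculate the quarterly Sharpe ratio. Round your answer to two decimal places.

0.39

Mean return r̄ = 6.00 / 8 = 0.7500%
Sample σ = √[Σ(r − r̄)² / 7] = √[9.7600 / 7] = √1.3943 = 1.1808%
Sharpe = (r̄ − rf) / σ = (0.7500 − 0.29) / 1.1808 = 0.4600 / 1.1808 = 0.3896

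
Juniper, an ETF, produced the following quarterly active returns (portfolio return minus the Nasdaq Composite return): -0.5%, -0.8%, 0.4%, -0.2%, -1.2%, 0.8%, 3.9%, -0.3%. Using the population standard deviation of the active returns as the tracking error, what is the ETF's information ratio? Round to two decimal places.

r̄ = (-0.5 − 0.8 + 0.4 − 0.2 − 1.2 + 0.8 + 3.9 − 0.3) / 8 = 0.2625%
Σ(r − r̄)² = 17.9188; population σ = √(17.9188/8) = 1.4966%
IR = r̄ / tracking error = 0.2625 / 1.4966 = 0.1754

0.18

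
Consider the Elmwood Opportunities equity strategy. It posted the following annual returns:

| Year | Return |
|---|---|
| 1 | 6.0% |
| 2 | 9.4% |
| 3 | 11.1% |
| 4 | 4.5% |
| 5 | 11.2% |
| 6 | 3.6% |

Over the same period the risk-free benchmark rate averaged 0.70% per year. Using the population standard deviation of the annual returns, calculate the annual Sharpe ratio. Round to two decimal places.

r̄ = (6 + 9.4 + 11.1 + 4.5 + 11.2 + 3.6) / 6 = 45.80 / 6 = 7.6333%
Σ(r − r̄)² = 56.6133; population σ = √(56.6133/6) = 3.0717%
Sharpe = (r̄ − rf) / σ = (7.6333 − 0.7) / 3.0717 = 6.9333 / 3.0717 = 2.2572

2.26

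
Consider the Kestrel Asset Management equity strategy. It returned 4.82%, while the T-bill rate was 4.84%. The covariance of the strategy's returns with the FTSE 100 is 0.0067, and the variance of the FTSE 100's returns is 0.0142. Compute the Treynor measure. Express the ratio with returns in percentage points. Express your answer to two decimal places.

-0.04

β = Cov / Var = 0.0067 / 0.0142 = 0.4718
Treynor = (Rp − Rf) / β = (4.82% − 4.84%) / 0.4718 = -0.02 / 0.4718 = -0.0424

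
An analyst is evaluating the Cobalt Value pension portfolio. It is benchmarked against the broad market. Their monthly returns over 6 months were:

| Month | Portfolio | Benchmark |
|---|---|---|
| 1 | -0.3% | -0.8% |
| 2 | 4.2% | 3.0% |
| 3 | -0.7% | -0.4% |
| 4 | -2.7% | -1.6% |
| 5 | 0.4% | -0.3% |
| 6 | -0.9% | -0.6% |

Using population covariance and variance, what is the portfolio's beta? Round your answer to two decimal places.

r̄p = 0.0000%,  r̄m = -0.1167%
Cov = Σ(rp − r̄p)(rm − r̄m) / 6 = 2.9767
Var(rm) = Σ(rm − r̄m)² / 6 = 2.1214
β = Cov / Var = 2.9767 / 2.1214 = 1.4032

1.40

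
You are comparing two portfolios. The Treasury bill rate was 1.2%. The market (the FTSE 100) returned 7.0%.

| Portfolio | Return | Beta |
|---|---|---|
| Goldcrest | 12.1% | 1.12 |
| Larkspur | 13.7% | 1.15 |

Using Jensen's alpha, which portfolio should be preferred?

Goldcrest: α = 12.1% − [1.2% + 1.12 × (7.0% − 1.2%)] = 4.404
Larkspur: α = 13.7% − [1.2% + 1.15 × (7.0% − 1.2%)] = 5.830
Highest: Larkspur (5.830).

Larkspur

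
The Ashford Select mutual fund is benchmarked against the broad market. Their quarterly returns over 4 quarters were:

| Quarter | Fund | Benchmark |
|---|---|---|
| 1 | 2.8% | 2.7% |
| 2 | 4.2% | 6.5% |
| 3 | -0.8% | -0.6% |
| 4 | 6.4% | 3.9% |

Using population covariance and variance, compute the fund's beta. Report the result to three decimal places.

0.803

r̄p = 3.1500%,  r̄m = 3.1250%
Cov = Σ(rp − r̄p)(rm − r̄m) / 4 = 5.2313
Var(rm) = Σ(rm − r̄m)² / 4 = 6.5119
β = Cov / Var = 5.2313 / 6.5119 = 0.8033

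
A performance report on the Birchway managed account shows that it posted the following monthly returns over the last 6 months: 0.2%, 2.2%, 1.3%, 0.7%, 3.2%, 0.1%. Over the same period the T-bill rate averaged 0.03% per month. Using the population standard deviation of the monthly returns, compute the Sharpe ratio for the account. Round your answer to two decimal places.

1.13

μ = (0.2 + 2.2 + 1.3 + 0.7 + 3.2 + 0.1) / 6 = 7.70 / 6 = 1.2833%
Σ(r − μ)² = (0.2 − 1.2833)² + (2.2 − 1.2833)² + … = 7.4283
population σ = √(7.4283 / 6) = √1.2381 = 1.1127%
Sharpe = (μ − rf) / σ = (1.2833 − 0.03) / 1.1127 = 1.2533 / 1.1127 = 1.1264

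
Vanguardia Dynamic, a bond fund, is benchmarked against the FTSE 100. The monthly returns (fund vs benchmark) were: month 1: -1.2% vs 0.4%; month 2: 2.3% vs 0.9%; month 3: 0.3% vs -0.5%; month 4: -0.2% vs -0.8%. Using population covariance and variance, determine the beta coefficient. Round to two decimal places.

0.86

r̄p = 0.3000%,  r̄m = 0.0000%
Cov = Σ(rp − r̄p)(rm − r̄m) / 4 = 0.4000
Var(rm) = Σ(rm − r̄m)² / 4 = 0.4650
β = Cov / Var = 0.4000 / 0.4650 = 0.8602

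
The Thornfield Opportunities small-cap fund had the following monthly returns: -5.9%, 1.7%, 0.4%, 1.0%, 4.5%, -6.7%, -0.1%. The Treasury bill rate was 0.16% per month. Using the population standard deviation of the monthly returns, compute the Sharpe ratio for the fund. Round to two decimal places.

Mean return r̄ = -5.10 / 7 = -0.7286%
Σ(r − r̄)² = (-5.9 − (-0.7286))² + (1.7 − (-0.7286))² + … = 100.2943
σ = √[100.2943 / 7] = 3.7852%
Sharpe = (r̄ − rf) / σ = (-0.7286 − 0.16) / 3.7852 = -0.8886 / 3.7852 = -0.2348

-0.23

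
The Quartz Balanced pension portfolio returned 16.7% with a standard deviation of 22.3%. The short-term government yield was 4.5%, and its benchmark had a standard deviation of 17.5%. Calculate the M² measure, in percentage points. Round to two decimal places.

Sharpe = (Rp − Rf) / σp = (16.7% − 4.5%) / 22.3% = 0.5471
M² = Rf + Sharpe × σm = 4.5% + 0.5471 × 17.5% = 14.0743%

14.07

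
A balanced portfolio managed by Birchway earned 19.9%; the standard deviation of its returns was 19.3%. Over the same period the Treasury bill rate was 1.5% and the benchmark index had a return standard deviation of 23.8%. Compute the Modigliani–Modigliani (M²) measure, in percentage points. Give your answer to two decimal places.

24.19

Sharpe = (Rp − Rf) / σp = (19.9% − 1.5%) / 19.3% = 0.9534
M² = Rf + Sharpe × σm = 1.5% + 0.9534 × 23.8% = 24.1909%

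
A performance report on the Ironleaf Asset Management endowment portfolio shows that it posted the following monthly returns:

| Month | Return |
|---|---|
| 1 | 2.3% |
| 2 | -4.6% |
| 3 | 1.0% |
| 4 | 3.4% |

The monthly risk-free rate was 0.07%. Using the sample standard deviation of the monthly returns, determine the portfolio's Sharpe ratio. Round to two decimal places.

μ = (2.3 − 4.6 + 1 + 3.4) / 4 = 0.5250%
Sample σ = √[Σ(r − μ)² / 3] = √[37.9075 / 3] = √12.6358 = 3.5547%
Sharpe = (μ − rf) / σ = (0.5250 − 0.07) / 3.5547 = 0.4550 / 3.5547 = 0.1280

0.13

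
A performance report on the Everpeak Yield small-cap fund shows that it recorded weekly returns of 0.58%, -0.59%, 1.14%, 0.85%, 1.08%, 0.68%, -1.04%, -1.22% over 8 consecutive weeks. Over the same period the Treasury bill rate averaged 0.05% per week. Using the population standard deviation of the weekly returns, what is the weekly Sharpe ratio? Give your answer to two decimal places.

0.15

Mean return r̄ = 1.480 / 8 = 0.1850%
Population σ = √[Σ(r − r̄)² / 8] = √[6.6316 / 8] = √0.8290 = 0.9105%
Sharpe = (r̄ − rf) / σ = (0.1850 − 0.05) / 0.9105 = 0.1350 / 0.9105 = 0.1483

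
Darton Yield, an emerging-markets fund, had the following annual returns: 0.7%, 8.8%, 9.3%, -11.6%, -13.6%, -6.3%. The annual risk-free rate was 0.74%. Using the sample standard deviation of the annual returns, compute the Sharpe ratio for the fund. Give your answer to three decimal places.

-0.287

r̄ = (0.7 + 8.8 + 9.3 − 11.6 − 13.6 − 6.3) / 6 = -12.70 / 6 = -2.1167%
Sample σ = √[Σ(r − r̄)² / 5] = √[496.7483 / 5] = √99.3497 = 9.9674%
Sharpe = (r̄ − rf) / σ = (-2.1167 − 0.74) / 9.9674 = -2.8567 / 9.9674 = -0.2866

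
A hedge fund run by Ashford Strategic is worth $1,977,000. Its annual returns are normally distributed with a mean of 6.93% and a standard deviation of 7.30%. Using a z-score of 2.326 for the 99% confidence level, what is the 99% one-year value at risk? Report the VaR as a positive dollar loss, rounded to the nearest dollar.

Return at the 99% tail: μ − z·σ = 6.93% − 2.326 × 7.30% = 6.93 − 16.9798 = -10.0498%
VaR = −(-10.0498%) × $1,977,000 = 10.0498% × $1,977,000 = $198,685

$198,685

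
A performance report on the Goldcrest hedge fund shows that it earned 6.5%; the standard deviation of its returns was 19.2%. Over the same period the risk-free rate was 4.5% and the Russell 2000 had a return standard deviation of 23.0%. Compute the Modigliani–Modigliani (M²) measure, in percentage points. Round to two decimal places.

Sharpe = (Rp − Rf) / σp = (6.5% − 4.5%) / 19.2% = 0.1042
M² = Rf + Sharpe × σm = 4.5% + 0.1042 × 23.0% = 6.8966%

6.90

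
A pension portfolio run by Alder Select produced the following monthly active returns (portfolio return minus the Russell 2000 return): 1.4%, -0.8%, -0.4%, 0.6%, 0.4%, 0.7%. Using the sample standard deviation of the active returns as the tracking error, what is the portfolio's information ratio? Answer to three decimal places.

0.398

μ = (1.4 − 0.8 − 0.4 + 0.6 + 0.4 + 0.7) / 6 = 1.90 / 6 = 0.3167%
Sample std dev = √[3.1683 / 5] = 0.7960%
IR = μ / tracking error = 0.3167 / 0.7960 = 0.3979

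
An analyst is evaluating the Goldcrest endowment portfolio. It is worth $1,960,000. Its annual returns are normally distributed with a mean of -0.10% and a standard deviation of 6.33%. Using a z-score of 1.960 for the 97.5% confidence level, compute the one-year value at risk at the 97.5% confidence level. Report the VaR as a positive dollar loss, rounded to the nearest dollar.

$245,133

Return at the 97.5% tail: μ − z·σ = -0.10% − 1.960 × 6.33% = -0.1 − 12.4068 = -12.5068%
VaR = −(-12.5068%) × $1,960,000 = 12.5068% × $1,960,000 = $245,133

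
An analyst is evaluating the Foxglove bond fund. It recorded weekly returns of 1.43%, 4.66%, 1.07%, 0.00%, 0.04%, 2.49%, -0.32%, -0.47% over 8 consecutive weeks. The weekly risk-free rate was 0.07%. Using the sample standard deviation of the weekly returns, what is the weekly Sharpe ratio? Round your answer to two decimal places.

0.59

r̄ = (1.43 + 4.66 + 1.07 + 0 + 0.04 + 2.49 − 0.32 − 0.47) / 8 = 8.900 / 8 = 1.1125%
Sample std dev = √[21.5292 / 7] = 1.7537%
Sharpe = (r̄ − rf) / σ = (1.1125 − 0.07) / 1.7537 = 1.0425 / 1.7537 = 0.5945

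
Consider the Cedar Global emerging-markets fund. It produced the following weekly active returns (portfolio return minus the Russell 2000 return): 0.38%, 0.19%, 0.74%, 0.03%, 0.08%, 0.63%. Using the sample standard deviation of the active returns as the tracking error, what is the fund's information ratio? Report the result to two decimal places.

1.16

Mean return r̄ = 2.050 / 6 = 0.3417%
Sample σ = √[Σ(r − r̄)² / 5] = √[0.4319 / 5] = √0.0864 = 0.2939%
IR = r̄ / tracking error = 0.3417 / 0.2939 = 1.1626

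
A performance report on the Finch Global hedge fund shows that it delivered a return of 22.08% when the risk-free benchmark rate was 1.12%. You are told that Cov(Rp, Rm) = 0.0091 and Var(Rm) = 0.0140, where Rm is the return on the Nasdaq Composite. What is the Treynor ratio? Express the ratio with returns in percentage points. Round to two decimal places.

β = Cov / Var = 0.0091 / 0.0140 = 0.6500
Treynor = (Rp − Rf) / β = (22.08% − 1.12%) / 0.6500 = 20.96 / 0.6500 = 32.2462

32.25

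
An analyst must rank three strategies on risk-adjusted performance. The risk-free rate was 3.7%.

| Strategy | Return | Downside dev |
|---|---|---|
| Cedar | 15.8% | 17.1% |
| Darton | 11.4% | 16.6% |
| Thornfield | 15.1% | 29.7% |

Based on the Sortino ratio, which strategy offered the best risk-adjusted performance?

Cedar: Sortino ratio = (15.8% − 3.7%) / 17.1% = 0.708
Darton: Sortino ratio = (11.4% − 3.7%) / 16.6% = 0.464
Thornfield: Sortino ratio = (15.1% − 3.7%) / 29.7% = 0.384
Highest: Cedar (0.708).

Cedar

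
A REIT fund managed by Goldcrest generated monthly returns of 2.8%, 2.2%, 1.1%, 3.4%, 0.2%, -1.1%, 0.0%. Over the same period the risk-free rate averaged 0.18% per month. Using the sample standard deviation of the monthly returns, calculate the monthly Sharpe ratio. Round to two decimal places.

Mean return r̄ = 8.60 / 7 = 1.2286%
Σ(r − r̄)² = (2.8 − 1.2286)² + (2.2 − 1.2286)² + … = 16.1343
sample σ = √(16.1343 / 6) = √2.6891 = 1.6398%
Sharpe = (r̄ − rf) / σ = (1.2286 − 0.18) / 1.6398 = 1.0486 / 1.6398 = 0.6395

0.64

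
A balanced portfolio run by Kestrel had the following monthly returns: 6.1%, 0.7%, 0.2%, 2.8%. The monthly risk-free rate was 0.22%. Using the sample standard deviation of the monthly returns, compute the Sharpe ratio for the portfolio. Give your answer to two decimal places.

r̄ = (6.1 + 0.7 + 0.2 + 2.8) / 4 = 9.80 / 4 = 2.4500%
Σ(r − r̄)² = (6.1 − 2.4500)² + (0.7 − 2.4500)² + (0.2 − 2.4500)² + … = 21.5700
sample σ = √(21.5700 / 3) = √7.1900 = 2.6814%
Sharpe = (r̄ − rf) / σ = (2.4500 − 0.22) / 2.6814 = 2.2300 / 2.6814 = 0.8317

0.83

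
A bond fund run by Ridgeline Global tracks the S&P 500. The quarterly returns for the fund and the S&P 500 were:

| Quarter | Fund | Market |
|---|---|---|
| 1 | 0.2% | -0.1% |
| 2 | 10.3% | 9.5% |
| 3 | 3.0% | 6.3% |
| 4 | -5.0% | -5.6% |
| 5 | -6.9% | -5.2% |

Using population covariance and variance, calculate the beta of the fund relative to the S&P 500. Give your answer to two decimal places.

0.98

r̄p = 0.3200%,  r̄m = 0.9800%
Cov = Σ(rp − r̄p)(rm − r̄m) / 5 = 35.8084
Var(rm) = Σ(rm − r̄m)² / 5 = 36.7096
β = Cov / Var = 35.8084 / 36.7096 = 0.9755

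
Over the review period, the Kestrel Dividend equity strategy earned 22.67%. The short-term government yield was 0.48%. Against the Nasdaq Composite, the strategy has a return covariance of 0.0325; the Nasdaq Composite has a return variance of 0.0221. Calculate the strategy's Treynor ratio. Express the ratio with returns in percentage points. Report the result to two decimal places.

β = Cov / Var = 0.0325 / 0.0221 = 1.4706
Treynor = (Rp − Rf) / β = (22.67% − 0.48%) / 1.4706 = 22.19 / 1.4706 = 15.0891

15.09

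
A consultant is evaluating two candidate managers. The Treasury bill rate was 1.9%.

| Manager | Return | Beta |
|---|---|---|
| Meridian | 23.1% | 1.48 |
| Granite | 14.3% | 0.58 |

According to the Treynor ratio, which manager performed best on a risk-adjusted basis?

Meridian: Treynor = (23.1% − 1.9%) / 1.48 = 14.324
Granite: Treynor = (14.3% − 1.9%) / 0.58 = 21.379
Highest: Granite (21.379).

Granite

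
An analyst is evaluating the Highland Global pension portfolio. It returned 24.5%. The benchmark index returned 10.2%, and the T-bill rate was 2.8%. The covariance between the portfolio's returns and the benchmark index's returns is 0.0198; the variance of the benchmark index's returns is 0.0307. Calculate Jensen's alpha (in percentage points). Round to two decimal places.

16.93

β = Cov / Var = 0.0198 / 0.0307 = 0.6450
E[R] = Rf + β(Rm − Rf) = 2.8% + 0.6450 × (10.2% − 2.8%) = 7.5730%
α = Rp − E[R] = 24.5% − 7.5730% = 16.9270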